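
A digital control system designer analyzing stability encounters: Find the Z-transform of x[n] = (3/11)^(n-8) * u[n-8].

Time-shifting property: if X(z) = Z{x[n]}, then Z{x[n-d]} = z^(-d) * X(z)
X(z) = z/(z - 3/11) for x[n] = (3/11)^n * u[n]
Z{x[n-8]} = z^(-8) * z/(z - 3/11) = z^(-7)/(z - 3/11)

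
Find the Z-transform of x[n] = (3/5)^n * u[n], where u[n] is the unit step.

The Z-transform of a^n * u[n] is z/(z-a) for |z| > |a|.
Here a = 3/5, so X(z) = z/(z - (3/5)) = 5z/(5z - 3)
ROC: |z| > 3/5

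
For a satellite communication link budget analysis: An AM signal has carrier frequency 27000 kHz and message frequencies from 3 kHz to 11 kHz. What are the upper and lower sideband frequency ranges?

Upper sideband (USB) = fc + [fm_low, fm_high] = 27000 + [3, 11] = [27003, 27011] kHz
Lower sideband (LSB) = fc - [fm_high, fm_low] = 27000 - [11, 3] = [26989, 26997] kHz
Total occupied spectrum: 26989 kHz to 27011 kHz (plus carrier at 27000 kHz)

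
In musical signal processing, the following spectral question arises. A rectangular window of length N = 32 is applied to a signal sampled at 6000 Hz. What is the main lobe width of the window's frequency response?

For a rectangular window of length N,
the main lobe width in frequency is 2*f_s/N.
= 2*6000/32 = 375 Hz
This determines the minimum frequency separation for resolving two sinusoids.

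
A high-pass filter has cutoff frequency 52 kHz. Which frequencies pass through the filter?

A high-pass filter passes all frequencies above the cutoff frequency 52 kHz and attenuates lower frequencies.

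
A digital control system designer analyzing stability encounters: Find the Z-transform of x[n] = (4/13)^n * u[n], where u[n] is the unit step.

The Z-transform of a^n * u[n] is z/(z-a) for |z| > |a|.
Here a = 4/13, so X(z) = z/(z - (4/13)) = 13z/(13z - 4)
ROC: |z| > 4/13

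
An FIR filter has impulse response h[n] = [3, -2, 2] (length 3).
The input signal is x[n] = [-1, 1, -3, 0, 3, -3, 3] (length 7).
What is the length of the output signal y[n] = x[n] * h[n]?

For linear convolution, the output length is:
len(y) = len(x) + len(h) - 1 = 7 + 3 - 1 = 9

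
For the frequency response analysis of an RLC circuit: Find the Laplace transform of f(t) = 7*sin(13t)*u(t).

Standard pair: sin(wt)*u(t) <-> w/(s^2+w^2)
With w = 13: L{7*sin(13t)*u(t)} = 91/(s^2+169)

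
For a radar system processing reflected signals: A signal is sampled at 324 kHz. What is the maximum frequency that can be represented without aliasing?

The maximum frequency that can be represented without aliasing
is the Nyquist frequency: f_max = f_s / 2 = 324 kHz / 2 = 162 kHz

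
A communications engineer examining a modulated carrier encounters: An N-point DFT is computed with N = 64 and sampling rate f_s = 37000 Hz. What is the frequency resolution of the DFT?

DFT frequency resolution = f_s / N
= 37000 / 64 = 4625/8 Hz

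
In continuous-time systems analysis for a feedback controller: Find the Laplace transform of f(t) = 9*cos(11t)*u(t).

Standard pair: cos(wt)*u(t) <-> s/(s^2+w^2)
With w = 11: L{9*cos(11t)*u(t)} = 9s/(s^2+121)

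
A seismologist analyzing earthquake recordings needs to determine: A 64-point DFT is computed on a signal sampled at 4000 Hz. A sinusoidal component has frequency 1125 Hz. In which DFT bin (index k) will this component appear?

DFT frequency resolution = f_s/N = 4000/64 = 125/2 Hz
Bin index k = f_signal / resolution = 1125 / 125/2 = 18
The signal frequency 1125 Hz falls in DFT bin k = 18.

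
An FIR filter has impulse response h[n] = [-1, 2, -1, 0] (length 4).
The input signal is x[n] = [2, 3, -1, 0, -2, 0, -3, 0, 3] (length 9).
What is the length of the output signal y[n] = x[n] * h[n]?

For linear convolution, the output length is:
len(y) = len(x) + len(h) - 1 = 9 + 4 - 1 = 12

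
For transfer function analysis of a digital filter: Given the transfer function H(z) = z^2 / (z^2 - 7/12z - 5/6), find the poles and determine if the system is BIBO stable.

Poles are roots of the denominator: z^2 - 7/12z - 5/6 = 0.
Quadratic formula: z = [-(-7/12) +/- sqrt((-7/12)^2 - 4*(-5/6))] / 2
Discriminant = 49/144 + 10/3 = 529/144; sqrt = 23/12.
z = (7/12 +/- 23/12) / 2 => z = 5/4 or z = -2/3.
|p1| = 5/4, |p2| = 2/3.
For BIBO stability, all poles must lie inside the unit circle (|p| < 1).
System is UNSTABLE since at least one |p| >= 1.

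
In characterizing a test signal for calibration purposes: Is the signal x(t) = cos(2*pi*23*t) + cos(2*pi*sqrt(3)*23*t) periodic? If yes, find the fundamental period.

f1 = 23 Hz, f2 = 23*sqrt(3) Hz
Ratio f2/f1 = sqrt(3), which is irrational.
Since the frequency ratio is irrational, no common period exists.
The signal is not periodic.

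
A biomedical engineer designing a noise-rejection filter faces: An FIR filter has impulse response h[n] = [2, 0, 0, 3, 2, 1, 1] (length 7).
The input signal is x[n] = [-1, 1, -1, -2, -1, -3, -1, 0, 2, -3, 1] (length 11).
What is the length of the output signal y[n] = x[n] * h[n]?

For linear convolution, the output length is:
len(y) = len(x) + len(h) - 1 = 11 + 7 - 1 = 17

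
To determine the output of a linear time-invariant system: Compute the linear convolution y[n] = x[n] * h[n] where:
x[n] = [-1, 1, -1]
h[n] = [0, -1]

y[n] = sum_k x[k]*h[n-k]. Output length = len(x) + len(h) - 1 = 3 + 2 - 1 = 4.
y[0] = -1*0 = 0
y[1] = 1*0 + -1*-1 = 1
y[2] = -1*0 + 1*-1 = -1
y[3] = -1*-1 = 1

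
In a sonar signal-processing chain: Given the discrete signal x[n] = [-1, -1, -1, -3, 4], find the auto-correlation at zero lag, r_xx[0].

The auto-correlation at zero lag r_xx[0] equals the signal energy.
r_xx[0] = sum of x[n]^2 = (-1)^2 + (-1)^2 + (-1)^2 + (-3)^2 + 4^2
= 1 + 1 + 1 + 9 + 16 = 28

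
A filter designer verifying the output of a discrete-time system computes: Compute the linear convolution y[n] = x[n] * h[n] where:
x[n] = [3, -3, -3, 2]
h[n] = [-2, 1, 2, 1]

y[n] = sum_k x[k]*h[n-k]. Output length = len(x) + len(h) - 1 = 4 + 4 - 1 = 7.
y[0] = 3*-2 = -6
y[1] = -3*-2 + 3*1 = 9
y[2] = -3*-2 + -3*1 + 3*2 = 9
y[3] = 2*-2 + -3*1 + -3*2 + 3*1 = -10
y[4] = 2*1 + -3*2 + -3*1 = -7
y[5] = 2*2 + -3*1 = 1
y[6] = 2*1 = 2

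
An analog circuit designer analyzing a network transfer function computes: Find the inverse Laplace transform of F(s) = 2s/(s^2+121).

Standard pair: s/(s^2+w^2) <-> cos(wt)*u(t)
With k=2, w=11: f(t) = 2*cos(11t)*u(t)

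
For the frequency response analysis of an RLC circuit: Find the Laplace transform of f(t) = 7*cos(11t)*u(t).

Standard pair: cos(wt)*u(t) <-> s/(s^2+w^2)
With w = 11: L{7*cos(11t)*u(t)} = 7s/(s^2+121)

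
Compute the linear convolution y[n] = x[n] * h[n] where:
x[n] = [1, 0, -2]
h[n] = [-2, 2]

y[n] = sum_k x[k]*h[n-k]. Output length = len(x) + len(h) - 1 = 3 + 2 - 1 = 4.
y[0] = 1*-2 = -2
y[1] = 0*-2 + 1*2 = 2
y[2] = -2*-2 + 0*2 = 4
y[3] = -2*2 = -4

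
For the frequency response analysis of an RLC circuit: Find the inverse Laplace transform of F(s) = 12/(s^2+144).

Standard pair: w/(s^2+w^2) <-> sin(wt)*u(t)
Recognize w^2 = 144, so w = 12; numerator 12 = 1*12.
f(t) = sin(12t)*u(t)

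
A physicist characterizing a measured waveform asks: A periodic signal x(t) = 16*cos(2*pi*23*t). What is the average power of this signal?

Average power of A*cos(wt) is A^2/2.
P = 16^2 / 2 = 256/2 = 128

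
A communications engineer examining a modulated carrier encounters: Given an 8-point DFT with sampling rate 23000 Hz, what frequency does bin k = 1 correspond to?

The frequency of DFT bin k is: f_k = k * f_s / N
f_1 = 1 * 23000 / 8 = 2875 Hz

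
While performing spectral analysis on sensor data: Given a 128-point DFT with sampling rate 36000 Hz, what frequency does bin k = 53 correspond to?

The frequency of DFT bin k is: f_k = k * f_s / N
f_53 = 53 * 36000 / 128 = 59625/4 Hz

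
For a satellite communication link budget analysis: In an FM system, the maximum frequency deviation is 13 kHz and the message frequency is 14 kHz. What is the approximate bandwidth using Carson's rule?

Carson's rule: BW = 2*(delta_f + f_m)
= 2*(13 + 14) kHz = 54 kHz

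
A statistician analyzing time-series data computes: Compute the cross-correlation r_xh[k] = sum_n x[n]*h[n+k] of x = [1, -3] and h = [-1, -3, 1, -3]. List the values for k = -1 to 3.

Both sequences indexed from 0 and zero outside their support.
Lags with overlap: k = -1 to 3.
  r_xh[-1] = x[1]*h[0] = 3
  r_xh[0] = x[0]*h[0] + x[1]*h[1] = 8
  r_xh[1] = x[0]*h[1] + x[1]*h[2] = -6
  r_xh[2] = x[0]*h[2] + x[1]*h[3] = 10
  r_xh[3] = x[0]*h[3] = -3
r_xh = [3, 8, -6, 10, -3] (for k = -1, ..., 3)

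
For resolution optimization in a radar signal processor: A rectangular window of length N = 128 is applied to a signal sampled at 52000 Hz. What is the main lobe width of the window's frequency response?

For a rectangular window of length N,
the main lobe width in frequency is 2*f_s/N.
= 2*52000/128 = 1625/2 Hz
This determines the minimum frequency separation for resolving two sinusoids.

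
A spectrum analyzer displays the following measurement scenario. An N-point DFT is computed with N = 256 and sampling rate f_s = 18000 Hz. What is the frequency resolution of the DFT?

DFT frequency resolution = f_s / N
= 18000 / 256 = 1125/16 Hz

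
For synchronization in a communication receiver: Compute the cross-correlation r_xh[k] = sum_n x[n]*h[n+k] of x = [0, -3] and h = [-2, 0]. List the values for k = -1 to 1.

Both sequences indexed from 0 and zero outside their support.
Lags with overlap: k = -1 to 1.
  r_xh[-1] = x[1]*h[0] = 6
  r_xh[0] = x[0]*h[0] + x[1]*h[1] = 0
  r_xh[1] = x[0]*h[1] = 0
r_xh = [6, 0, 0] (for k = -1, ..., 1)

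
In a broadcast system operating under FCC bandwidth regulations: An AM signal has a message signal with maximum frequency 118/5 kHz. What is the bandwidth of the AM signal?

In AM (double-sideband), the bandwidth is twice the message frequency.
BW = 2 * f_m = 2 * 118/5 kHz = 236/5 kHz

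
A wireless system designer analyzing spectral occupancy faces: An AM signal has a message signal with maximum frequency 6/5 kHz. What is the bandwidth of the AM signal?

In AM (double-sideband), the bandwidth is twice the message frequency.
BW = 2 * f_m = 2 * 6/5 kHz = 12/5 kHz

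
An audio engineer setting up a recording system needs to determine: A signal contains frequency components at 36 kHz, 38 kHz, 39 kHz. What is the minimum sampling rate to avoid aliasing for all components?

The highest frequency component is f_max = 39 kHz.
Nyquist rate = 2 * f_max = 2 * 39 kHz = 78 kHz.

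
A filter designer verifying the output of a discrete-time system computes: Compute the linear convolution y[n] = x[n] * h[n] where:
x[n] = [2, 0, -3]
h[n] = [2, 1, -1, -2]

y[n] = sum_k x[k]*h[n-k]. Output length = len(x) + len(h) - 1 = 3 + 4 - 1 = 6.
y[0] = 2*2 = 4
y[1] = 0*2 + 2*1 = 2
y[2] = -3*2 + 0*1 + 2*-1 = -8
y[3] = -3*1 + 0*-1 + 2*-2 = -7
y[4] = -3*-1 + 0*-2 = 3
y[5] = -3*-2 = 6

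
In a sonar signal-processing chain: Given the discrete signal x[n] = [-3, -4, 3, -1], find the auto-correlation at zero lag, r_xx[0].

The auto-correlation at zero lag r_xx[0] equals the signal energy.
r_xx[0] = sum of x[n]^2 = (-3)^2 + (-4)^2 + 3^2 + (-1)^2
= 9 + 16 + 9 + 1 = 35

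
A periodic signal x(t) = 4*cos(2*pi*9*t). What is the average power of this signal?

Average power of A*cos(wt) is A^2/2.
P = 4^2 / 2 = 16/2 = 8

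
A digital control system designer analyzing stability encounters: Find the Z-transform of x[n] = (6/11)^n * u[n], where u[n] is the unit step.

The Z-transform of a^n * u[n] is z/(z-a) for |z| > |a|.
Here a = 6/11, so X(z) = z/(z - (6/11)) = 11z/(11z - 6)
ROC: |z| > 6/11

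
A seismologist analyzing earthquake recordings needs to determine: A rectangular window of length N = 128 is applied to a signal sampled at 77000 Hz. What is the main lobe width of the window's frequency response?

For a rectangular window of length N,
the main lobe width in frequency is 2*f_s/N.
= 2*77000/128 = 9625/8 Hz
This determines the minimum frequency separation for resolving two sinusoids.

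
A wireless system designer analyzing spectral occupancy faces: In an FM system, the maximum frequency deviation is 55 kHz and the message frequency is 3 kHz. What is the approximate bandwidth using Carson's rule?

Carson's rule: BW = 2*(delta_f + f_m)
= 2*(55 + 3) kHz = 116 kHz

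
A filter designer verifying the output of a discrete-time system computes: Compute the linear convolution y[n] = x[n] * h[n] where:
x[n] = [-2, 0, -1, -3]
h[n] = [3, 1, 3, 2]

y[n] = sum_k x[k]*h[n-k]. Output length = len(x) + len(h) - 1 = 4 + 4 - 1 = 7.
y[0] = -2*3 = -6
y[1] = 0*3 + -2*1 = -2
y[2] = -1*3 + 0*1 + -2*3 = -9
y[3] = -3*3 + -1*1 + 0*3 + -2*2 = -14
y[4] = -3*1 + -1*3 + 0*2 = -6
y[5] = -3*3 + -1*2 = -11
y[6] = -3*2 = -6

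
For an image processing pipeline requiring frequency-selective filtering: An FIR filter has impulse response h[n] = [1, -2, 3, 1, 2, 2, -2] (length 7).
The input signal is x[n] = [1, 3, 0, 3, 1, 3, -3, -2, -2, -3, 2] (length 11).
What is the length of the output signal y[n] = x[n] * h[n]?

For linear convolution, the output length is:
len(y) = len(x) + len(h) - 1 = 11 + 7 - 1 = 17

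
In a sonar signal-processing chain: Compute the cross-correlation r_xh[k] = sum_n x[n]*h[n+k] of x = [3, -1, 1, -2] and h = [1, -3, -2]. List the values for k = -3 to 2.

Both sequences indexed from 0 and zero outside their support.
Lags with overlap: k = -3 to 2.
  r_xh[-3] = x[3]*h[0] = -2
  r_xh[-2] = x[2]*h[0] + x[3]*h[1] = 7
  r_xh[-1] = x[1]*h[0] + x[2]*h[1] + x[3]*h[2] = 0
  r_xh[0] = x[0]*h[0] + x[1]*h[1] + x[2]*h[2] = 4
  r_xh[1] = x[0]*h[1] + x[1]*h[2] = -7
  r_xh[2] = x[0]*h[2] = -6
r_xh = [-2, 7, 0, 4, -7, -6] (for k = -3, ..., 2)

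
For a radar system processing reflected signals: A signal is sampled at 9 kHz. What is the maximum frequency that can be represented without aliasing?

The maximum frequency that can be represented without aliasing
is the Nyquist frequency: f_max = f_s / 2 = 9 kHz / 2 = 9/2 kHz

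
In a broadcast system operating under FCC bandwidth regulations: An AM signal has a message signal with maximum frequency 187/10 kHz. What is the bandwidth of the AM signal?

In AM (double-sideband), the bandwidth is twice the message frequency.
BW = 2 * f_m = 2 * 187/10 kHz = 187/5 kHz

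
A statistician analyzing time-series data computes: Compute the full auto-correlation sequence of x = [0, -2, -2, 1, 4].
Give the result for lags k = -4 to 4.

r_xx[k] = sum_m x[m]*x[m+k], indexed from 0, for k = -4 to 4:
  r_xx[-4] = x[4]*x[0] = 0
  r_xx[-3] = x[3]*x[0] + x[4]*x[1] = -8
  r_xx[-2] = x[2]*x[0] + x[3]*x[1] + x[4]*x[2] = -10
  r_xx[-1] = x[1]*x[0] + x[2]*x[1] + x[3]*x[2] + x[4]*x[3] = 6
  r_xx[0] = x[0]*x[0] + x[1]*x[1] + x[2]*x[2] + x[3]*x[3] + x[4]*x[4] = 25
  r_xx[1] = x[0]*x[1] + x[1]*x[2] + x[2]*x[3] + x[3]*x[4] = 6
  r_xx[2] = x[0]*x[2] + x[1]*x[3] + x[2]*x[4] = -10
  r_xx[3] = x[0]*x[3] + x[1]*x[4] = -8
  r_xx[4] = x[0]*x[4] = 0
r_xx = [0, -8, -10, 6, 25, 6, -10, -8, 0]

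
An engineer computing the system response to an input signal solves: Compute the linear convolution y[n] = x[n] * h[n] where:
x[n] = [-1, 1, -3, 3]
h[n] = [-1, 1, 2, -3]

y[n] = sum_k x[k]*h[n-k]. Output length = len(x) + len(h) - 1 = 4 + 4 - 1 = 7.
y[0] = -1*-1 = 1
y[1] = 1*-1 + -1*1 = -2
y[2] = -3*-1 + 1*1 + -1*2 = 2
y[3] = 3*-1 + -3*1 + 1*2 + -1*-3 = -1
y[4] = 3*1 + -3*2 + 1*-3 = -6
y[5] = 3*2 + -3*-3 = 15
y[6] = 3*-3 = -9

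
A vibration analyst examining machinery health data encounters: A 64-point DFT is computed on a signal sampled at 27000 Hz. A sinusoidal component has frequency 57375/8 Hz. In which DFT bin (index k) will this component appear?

DFT frequency resolution = f_s/N = 27000/64 = 3375/8 Hz
Bin index k = f_signal / resolution = 57375/8 / 3375/8 = 17
The signal frequency 57375/8 Hz falls in DFT bin k = 17.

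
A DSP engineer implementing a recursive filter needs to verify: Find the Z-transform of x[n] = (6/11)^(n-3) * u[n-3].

Time-shifting property: if X(z) = Z{x[n]}, then Z{x[n-d]} = z^(-d) * X(z)
X(z) = z/(z - 6/11) for x[n] = (6/11)^n * u[n]
Z{x[n-3]} = z^(-3) * z/(z - 6/11) = z^(-2)/(z - 6/11)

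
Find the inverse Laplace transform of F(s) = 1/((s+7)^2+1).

Standard pair: w/((s+a)^2+w^2) <-> e^(-at)*sin(wt)*u(t)
With a=7, w=1: f(t) = e^(-7t)*sin(t)*u(t)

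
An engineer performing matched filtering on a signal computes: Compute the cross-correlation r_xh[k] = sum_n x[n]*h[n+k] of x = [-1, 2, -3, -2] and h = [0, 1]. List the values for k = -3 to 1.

Both sequences indexed from 0 and zero outside their support.
Lags with overlap: k = -3 to 1.
  r_xh[-3] = x[3]*h[0] = 0
  r_xh[-2] = x[2]*h[0] + x[3]*h[1] = -2
  r_xh[-1] = x[1]*h[0] + x[2]*h[1] = -3
  r_xh[0] = x[0]*h[0] + x[1]*h[1] = 2
  r_xh[1] = x[0]*h[1] = -1
r_xh = [0, -2, -3, 2, -1] (for k = -3, ..., 1)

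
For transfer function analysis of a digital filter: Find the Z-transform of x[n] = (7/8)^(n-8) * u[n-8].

Time-shifting property: if X(z) = Z{x[n]}, then Z{x[n-d]} = z^(-d) * X(z)
X(z) = z/(z - 7/8) for x[n] = (7/8)^n * u[n]
Z{x[n-8]} = z^(-8) * z/(z - 7/8) = z^(-7)/(z - 7/8)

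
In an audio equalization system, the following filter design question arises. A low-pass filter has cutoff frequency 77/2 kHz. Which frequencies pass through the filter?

A low-pass filter passes all frequencies below the cutoff frequency 77/2 kHz and attenuates higher frequencies.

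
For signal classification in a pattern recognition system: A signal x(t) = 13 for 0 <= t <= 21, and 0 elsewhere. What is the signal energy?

Energy = integral of |x(t)|^2 dt over the signal duration
= 13^2 * 21 = 169 * 21 = 3549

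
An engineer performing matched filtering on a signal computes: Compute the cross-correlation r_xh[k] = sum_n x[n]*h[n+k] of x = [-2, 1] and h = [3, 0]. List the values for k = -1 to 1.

Both sequences indexed from 0 and zero outside their support.
Lags with overlap: k = -1 to 1.
  r_xh[-1] = x[1]*h[0] = 3
  r_xh[0] = x[0]*h[0] + x[1]*h[1] = -6
  r_xh[1] = x[0]*h[1] = 0
r_xh = [3, -6, 0] (for k = -1, ..., 1)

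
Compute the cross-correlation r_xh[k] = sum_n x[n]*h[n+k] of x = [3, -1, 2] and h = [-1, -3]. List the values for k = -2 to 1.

Both sequences indexed from 0 and zero outside their support.
Lags with overlap: k = -2 to 1.
  r_xh[-2] = x[2]*h[0] = -2
  r_xh[-1] = x[1]*h[0] + x[2]*h[1] = -5
  r_xh[0] = x[0]*h[0] + x[1]*h[1] = 0
  r_xh[1] = x[0]*h[1] = -9
r_xh = [-2, -5, 0, -9] (for k = -2, ..., 1)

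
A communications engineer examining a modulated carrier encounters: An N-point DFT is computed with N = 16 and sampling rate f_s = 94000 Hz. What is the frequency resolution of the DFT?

DFT frequency resolution = f_s / N
= 94000 / 16 = 5875 Hz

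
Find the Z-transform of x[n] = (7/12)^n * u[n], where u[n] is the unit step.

The Z-transform of a^n * u[n] is z/(z-a) for |z| > |a|.
Here a = 7/12, so X(z) = z/(z - (7/12)) = 12z/(12z - 7)
ROC: |z| > 7/12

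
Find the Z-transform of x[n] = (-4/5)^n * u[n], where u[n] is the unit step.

The Z-transform of a^n * u[n] is z/(z-a) for |z| > |a|.
Here a = -4/5, so X(z) = z/(z - (-4/5)) = 5z/(5z + 4)
ROC: |z| > 4/5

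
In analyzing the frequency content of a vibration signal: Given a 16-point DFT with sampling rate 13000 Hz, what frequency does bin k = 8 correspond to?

The frequency of DFT bin k is: f_k = k * f_s / N
f_8 = 8 * 13000 / 16 = 6500 Hz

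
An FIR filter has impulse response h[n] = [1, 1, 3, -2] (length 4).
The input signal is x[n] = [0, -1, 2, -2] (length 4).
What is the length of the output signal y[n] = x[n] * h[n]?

For linear convolution, the output length is:
len(y) = len(x) + len(h) - 1 = 4 + 4 - 1 = 7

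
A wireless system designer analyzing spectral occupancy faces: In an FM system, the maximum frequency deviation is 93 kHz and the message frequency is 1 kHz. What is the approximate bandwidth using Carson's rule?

Carson's rule: BW = 2*(delta_f + f_m)
= 2*(93 + 1) kHz = 188 kHz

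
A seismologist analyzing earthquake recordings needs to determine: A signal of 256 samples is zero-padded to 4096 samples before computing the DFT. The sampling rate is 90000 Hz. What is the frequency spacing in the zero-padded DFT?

Original DFT: N = 256, resolution = f_s/N = 90000/256 = 5625/16 Hz
Zero-padded DFT: N = 4096, resolution = f_s/N = 90000/4096 = 5625/256 Hz
Zero-padding interpolates the spectrum (finer frequency grid)
but does NOT improve the true spectral resolution (ability to resolve close frequencies).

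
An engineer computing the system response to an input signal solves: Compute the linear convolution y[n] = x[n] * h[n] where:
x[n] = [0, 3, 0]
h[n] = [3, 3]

y[n] = sum_k x[k]*h[n-k]. Output length = len(x) + len(h) - 1 = 3 + 2 - 1 = 4.
y[0] = 0*3 = 0
y[1] = 3*3 + 0*3 = 9
y[2] = 0*3 + 3*3 = 9
y[3] = 0*3 = 0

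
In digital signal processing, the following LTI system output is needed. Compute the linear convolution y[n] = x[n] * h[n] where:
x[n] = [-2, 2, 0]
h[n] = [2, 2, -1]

y[n] = sum_k x[k]*h[n-k]. Output length = len(x) + len(h) - 1 = 3 + 3 - 1 = 5.
y[0] = -2*2 = -4
y[1] = 2*2 + -2*2 = 0
y[2] = 0*2 + 2*2 + -2*-1 = 6
y[3] = 0*2 + 2*-1 = -2
y[4] = 0*-1 = 0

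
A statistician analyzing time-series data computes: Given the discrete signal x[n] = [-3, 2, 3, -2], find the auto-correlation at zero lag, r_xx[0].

The auto-correlation at zero lag r_xx[0] equals the signal energy.
r_xx[0] = sum of x[n]^2 = (-3)^2 + 2^2 + 3^2 + (-2)^2
= 9 + 4 + 9 + 4 = 26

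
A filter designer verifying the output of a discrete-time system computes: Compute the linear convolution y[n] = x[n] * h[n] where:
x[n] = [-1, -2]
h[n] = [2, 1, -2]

y[n] = sum_k x[k]*h[n-k]. Output length = len(x) + len(h) - 1 = 2 + 3 - 1 = 4.
y[0] = -1*2 = -2
y[1] = -2*2 + -1*1 = -5
y[2] = -2*1 + -1*-2 = 0
y[3] = -2*-2 = 4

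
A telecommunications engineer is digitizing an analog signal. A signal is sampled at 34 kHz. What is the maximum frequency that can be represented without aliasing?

The maximum frequency that can be represented without aliasing
is the Nyquist frequency: f_max = f_s / 2 = 34 kHz / 2 = 17 kHz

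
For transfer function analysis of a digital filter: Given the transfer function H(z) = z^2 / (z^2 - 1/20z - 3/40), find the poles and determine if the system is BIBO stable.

Poles are roots of the denominator: z^2 - 1/20z - 3/40 = 0.
Quadratic formula: z = [-(-1/20) +/- sqrt((-1/20)^2 - 4*(-3/40))] / 2
Discriminant = 1/400 + 3/10 = 121/400; sqrt = 11/20.
z = (1/20 +/- 11/20) / 2 => z = 3/10 or z = -1/4.
|p1| = 1/4, |p2| = 3/10.
For BIBO stability, all poles must lie inside the unit circle (|p| < 1).
System is STABLE since both |p| < 1.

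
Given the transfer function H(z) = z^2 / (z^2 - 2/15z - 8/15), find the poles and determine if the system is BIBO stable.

Poles are roots of the denominator: z^2 - 2/15z - 8/15 = 0.
Quadratic formula: z = [-(-2/15) +/- sqrt((-2/15)^2 - 4*(-8/15))] / 2
Discriminant = 4/225 + 32/15 = 484/225; sqrt = 22/15.
z = (2/15 +/- 22/15) / 2 => z = 4/5 or z = -2/3.
|p1| = 2/3, |p2| = 4/5.
For BIBO stability, all poles must lie inside the unit circle (|p| < 1).
System is STABLE since both |p| < 1.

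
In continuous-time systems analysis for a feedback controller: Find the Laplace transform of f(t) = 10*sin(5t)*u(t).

Standard pair: sin(wt)*u(t) <-> w/(s^2+w^2)
With w = 5: L{10*sin(5t)*u(t)} = 50/(s^2+25)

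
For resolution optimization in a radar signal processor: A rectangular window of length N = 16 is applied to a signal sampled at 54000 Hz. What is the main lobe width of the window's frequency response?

For a rectangular window of length N,
the main lobe width in frequency is 2*f_s/N.
= 2*54000/16 = 6750 Hz
This determines the minimum frequency separation for resolving two sinusoids.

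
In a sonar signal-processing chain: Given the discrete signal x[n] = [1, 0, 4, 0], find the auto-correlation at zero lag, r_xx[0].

The auto-correlation at zero lag r_xx[0] equals the signal energy.
r_xx[0] = sum of x[n]^2 = 1^2 + 0^2 + 4^2 + 0^2
= 1 + 0 + 16 + 0 = 17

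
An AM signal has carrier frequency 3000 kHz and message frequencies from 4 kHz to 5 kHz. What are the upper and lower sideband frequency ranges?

Upper sideband (USB) = fc + [fm_low, fm_high] = 3000 + [4, 5] = [3004, 3005] kHz
Lower sideband (LSB) = fc - [fm_high, fm_low] = 3000 - [5, 4] = [2995, 2996] kHz
Total occupied spectrum: 2995 kHz to 3005 kHz (plus carrier at 3000 kHz)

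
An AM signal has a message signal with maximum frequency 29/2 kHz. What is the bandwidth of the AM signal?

In AM (double-sideband), the bandwidth is twice the message frequency.
BW = 2 * f_m = 2 * 29/2 kHz = 29 kHz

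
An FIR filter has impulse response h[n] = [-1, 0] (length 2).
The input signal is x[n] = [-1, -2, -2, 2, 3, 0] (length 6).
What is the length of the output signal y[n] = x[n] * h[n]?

For linear convolution, the output length is:
len(y) = len(x) + len(h) - 1 = 6 + 2 - 1 = 7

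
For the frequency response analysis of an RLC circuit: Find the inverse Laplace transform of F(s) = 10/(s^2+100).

Standard pair: w/(s^2+w^2) <-> sin(wt)*u(t)
Recognize w^2 = 100, so w = 10; numerator 10 = 1*10.
f(t) = sin(10t)*u(t)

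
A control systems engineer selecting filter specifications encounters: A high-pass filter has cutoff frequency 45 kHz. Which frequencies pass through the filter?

A high-pass filter passes all frequencies above the cutoff frequency 45 kHz and attenuates lower frequencies.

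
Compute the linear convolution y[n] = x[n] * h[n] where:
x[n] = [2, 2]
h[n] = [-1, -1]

y[n] = sum_k x[k]*h[n-k]. Output length = len(x) + len(h) - 1 = 2 + 2 - 1 = 3.
y[0] = 2*-1 = -2
y[1] = 2*-1 + 2*-1 = -4
y[2] = 2*-1 = -2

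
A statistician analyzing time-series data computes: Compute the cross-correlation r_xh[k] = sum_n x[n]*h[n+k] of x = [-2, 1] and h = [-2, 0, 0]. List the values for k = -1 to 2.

Both sequences indexed from 0 and zero outside their support.
Lags with overlap: k = -1 to 2.
  r_xh[-1] = x[1]*h[0] = -2
  r_xh[0] = x[0]*h[0] + x[1]*h[1] = 4
  r_xh[1] = x[0]*h[1] + x[1]*h[2] = 0
  r_xh[2] = x[0]*h[2] = 0
r_xh = [-2, 4, 0, 0] (for k = -1, ..., 2)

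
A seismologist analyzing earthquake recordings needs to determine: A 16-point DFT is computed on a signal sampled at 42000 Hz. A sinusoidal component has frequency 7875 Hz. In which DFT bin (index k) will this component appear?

DFT frequency resolution = f_s/N = 42000/16 = 2625 Hz
Bin index k = f_signal / resolution = 7875 / 2625 = 3
The signal frequency 7875 Hz falls in DFT bin k = 3.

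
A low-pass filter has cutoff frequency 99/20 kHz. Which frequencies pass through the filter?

A low-pass filter passes all frequencies below the cutoff frequency 99/20 kHz and attenuates higher frequencies.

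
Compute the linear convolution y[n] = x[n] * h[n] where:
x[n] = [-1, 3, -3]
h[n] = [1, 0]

y[n] = sum_k x[k]*h[n-k]. Output length = len(x) + len(h) - 1 = 3 + 2 - 1 = 4.
y[0] = -1*1 = -1
y[1] = 3*1 + -1*0 = 3
y[2] = -3*1 + 3*0 = -3
y[3] = -3*0 = 0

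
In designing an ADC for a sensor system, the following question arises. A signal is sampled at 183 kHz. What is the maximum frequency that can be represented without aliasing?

The maximum frequency that can be represented without aliasing
is the Nyquist frequency: f_max = f_s / 2 = 183 kHz / 2 = 183/2 kHz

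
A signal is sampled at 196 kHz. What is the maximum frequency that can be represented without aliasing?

The maximum frequency that can be represented without aliasing
is the Nyquist frequency: f_max = f_s / 2 = 196 kHz / 2 = 98 kHz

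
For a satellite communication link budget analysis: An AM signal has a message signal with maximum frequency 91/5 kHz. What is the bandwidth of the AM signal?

In AM (double-sideband), the bandwidth is twice the message frequency.
BW = 2 * f_m = 2 * 91/5 kHz = 182/5 kHz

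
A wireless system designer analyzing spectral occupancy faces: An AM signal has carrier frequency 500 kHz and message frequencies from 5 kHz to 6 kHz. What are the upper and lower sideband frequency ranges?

Upper sideband (USB) = fc + [fm_low, fm_high] = 500 + [5, 6] = [505, 506] kHz
Lower sideband (LSB) = fc - [fm_high, fm_low] = 500 - [6, 5] = [494, 495] kHz
Total occupied spectrum: 494 kHz to 506 kHz (plus carrier at 500 kHz)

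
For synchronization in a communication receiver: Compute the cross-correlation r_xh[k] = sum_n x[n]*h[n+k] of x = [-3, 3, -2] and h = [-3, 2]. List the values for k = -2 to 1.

Both sequences indexed from 0 and zero outside their support.
Lags with overlap: k = -2 to 1.
  r_xh[-2] = x[2]*h[0] = 6
  r_xh[-1] = x[1]*h[0] + x[2]*h[1] = -13
  r_xh[0] = x[0]*h[0] + x[1]*h[1] = 15
  r_xh[1] = x[0]*h[1] = -6
r_xh = [6, -13, 15, -6] (for k = -2, ..., 1)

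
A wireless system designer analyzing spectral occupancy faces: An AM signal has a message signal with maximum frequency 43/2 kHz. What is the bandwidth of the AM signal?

In AM (double-sideband), the bandwidth is twice the message frequency.
BW = 2 * f_m = 2 * 43/2 kHz = 43 kHz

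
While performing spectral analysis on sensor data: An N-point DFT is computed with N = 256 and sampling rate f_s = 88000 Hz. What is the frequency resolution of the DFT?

DFT frequency resolution = f_s / N
= 88000 / 256 = 1375/4 Hz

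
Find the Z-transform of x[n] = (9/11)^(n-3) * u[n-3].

Time-shifting property: if X(z) = Z{x[n]}, then Z{x[n-d]} = z^(-d) * X(z)
X(z) = z/(z - 9/11) for x[n] = (9/11)^n * u[n]
Z{x[n-3]} = z^(-3) * z/(z - 9/11) = z^(-2)/(z - 9/11)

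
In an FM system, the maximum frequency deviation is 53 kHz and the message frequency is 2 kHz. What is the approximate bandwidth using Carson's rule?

Carson's rule: BW = 2*(delta_f + f_m)
= 2*(53 + 2) kHz = 110 kHz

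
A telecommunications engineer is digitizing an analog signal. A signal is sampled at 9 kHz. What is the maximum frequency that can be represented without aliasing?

The maximum frequency that can be represented without aliasing
is the Nyquist frequency: f_max = f_s / 2 = 9 kHz / 2 = 9/2 kHz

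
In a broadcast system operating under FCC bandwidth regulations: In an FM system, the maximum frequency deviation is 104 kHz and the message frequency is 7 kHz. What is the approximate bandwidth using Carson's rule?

Carson's rule: BW = 2*(delta_f + f_m)
= 2*(104 + 7) kHz = 222 kHz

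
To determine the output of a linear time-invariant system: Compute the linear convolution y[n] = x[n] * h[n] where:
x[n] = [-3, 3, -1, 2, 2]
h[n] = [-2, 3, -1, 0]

y[n] = sum_k x[k]*h[n-k]. Output length = len(x) + len(h) - 1 = 5 + 4 - 1 = 8.
y[0] = -3*-2 = 6
y[1] = 3*-2 + -3*3 = -15
y[2] = -1*-2 + 3*3 + -3*-1 = 14
y[3] = 2*-2 + -1*3 + 3*-1 + -3*0 = -10
y[4] = 2*-2 + 2*3 + -1*-1 + 3*0 = 3
y[5] = 2*3 + 2*-1 + -1*0 = 4
y[6] = 2*-1 + 2*0 = -2
y[7] = 2*0 = 0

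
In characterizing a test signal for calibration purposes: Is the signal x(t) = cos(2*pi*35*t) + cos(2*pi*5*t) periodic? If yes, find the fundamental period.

f1 = 35 Hz, f2 = 5 Hz
Period T1 = 1/35, T2 = 1/5
Ratio T1/T2 = 5/35, which is rational.
The signal is periodic with fundamental period T = 1/GCD(35,5) = 1/5 s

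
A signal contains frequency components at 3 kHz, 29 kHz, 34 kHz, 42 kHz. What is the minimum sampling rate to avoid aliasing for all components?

The highest frequency component is f_max = 42 kHz.
Nyquist rate = 2 * f_max = 2 * 42 kHz = 84 kHz.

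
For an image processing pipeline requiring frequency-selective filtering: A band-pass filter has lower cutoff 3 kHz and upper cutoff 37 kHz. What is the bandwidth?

Bandwidth = f_high - f_low
= 37 kHz - 3 kHz = 34 kHz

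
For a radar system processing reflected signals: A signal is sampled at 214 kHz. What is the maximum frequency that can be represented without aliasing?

The maximum frequency that can be represented without aliasing
is the Nyquist frequency: f_max = f_s / 2 = 214 kHz / 2 = 107 kHz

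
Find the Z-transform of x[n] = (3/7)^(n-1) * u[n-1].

Time-shifting property: if X(z) = Z{x[n]}, then Z{x[n-d]} = z^(-d) * X(z)
X(z) = z/(z - 3/7) for x[n] = (3/7)^n * u[n]
Z{x[n-1]} = z^(-1) * z/(z - 3/7) = 1/(z - 3/7)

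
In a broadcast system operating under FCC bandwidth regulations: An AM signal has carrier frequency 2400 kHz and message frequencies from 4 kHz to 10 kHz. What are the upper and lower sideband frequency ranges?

Upper sideband (USB) = fc + [fm_low, fm_high] = 2400 + [4, 10] = [2404, 2410] kHz
Lower sideband (LSB) = fc - [fm_high, fm_low] = 2400 - [10, 4] = [2390, 2396] kHz
Total occupied spectrum: 2390 kHz to 2410 kHz (plus carrier at 2400 kHz)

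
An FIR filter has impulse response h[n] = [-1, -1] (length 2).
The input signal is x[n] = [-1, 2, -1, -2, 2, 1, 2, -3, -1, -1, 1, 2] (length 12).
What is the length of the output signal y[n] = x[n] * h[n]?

For linear convolution, the output length is:
len(y) = len(x) + len(h) - 1 = 12 + 2 - 1 = 13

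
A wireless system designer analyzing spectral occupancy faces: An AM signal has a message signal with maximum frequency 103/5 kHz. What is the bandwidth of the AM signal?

In AM (double-sideband), the bandwidth is twice the message frequency.
BW = 2 * f_m = 2 * 103/5 kHz = 206/5 kHz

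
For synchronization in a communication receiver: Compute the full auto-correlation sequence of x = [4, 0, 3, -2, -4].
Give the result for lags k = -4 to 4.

r_xx[k] = sum_m x[m]*x[m+k], indexed from 0, for k = -4 to 4:
  r_xx[-4] = x[4]*x[0] = -16
  r_xx[-3] = x[3]*x[0] + x[4]*x[1] = -8
  r_xx[-2] = x[2]*x[0] + x[3]*x[1] + x[4]*x[2] = 0
  r_xx[-1] = x[1]*x[0] + x[2]*x[1] + x[3]*x[2] + x[4]*x[3] = 2
  r_xx[0] = x[0]*x[0] + x[1]*x[1] + x[2]*x[2] + x[3]*x[3] + x[4]*x[4] = 45
  r_xx[1] = x[0]*x[1] + x[1]*x[2] + x[2]*x[3] + x[3]*x[4] = 2
  r_xx[2] = x[0]*x[2] + x[1]*x[3] + x[2]*x[4] = 0
  r_xx[3] = x[0]*x[3] + x[1]*x[4] = -8
  r_xx[4] = x[0]*x[4] = -16
r_xx = [-16, -8, 0, 2, 45, 2, 0, -8, -16]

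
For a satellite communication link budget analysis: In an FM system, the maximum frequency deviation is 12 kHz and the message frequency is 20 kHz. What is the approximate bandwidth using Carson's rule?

Carson's rule: BW = 2*(delta_f + f_m)
= 2*(12 + 20) kHz = 64 kHz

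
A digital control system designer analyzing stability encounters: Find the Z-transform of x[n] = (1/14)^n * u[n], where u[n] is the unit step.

The Z-transform of a^n * u[n] is z/(z-a) for |z| > |a|.
Here a = 1/14, so X(z) = z/(z - (1/14)) = 14z/(14z - 1)
ROC: |z| > 1/14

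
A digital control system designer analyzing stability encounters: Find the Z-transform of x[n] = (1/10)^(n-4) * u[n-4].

Time-shifting property: if X(z) = Z{x[n]}, then Z{x[n-d]} = z^(-d) * X(z)
X(z) = z/(z - 1/10) for x[n] = (1/10)^n * u[n]
Z{x[n-4]} = z^(-4) * z/(z - 1/10) = z^(-3)/(z - 1/10)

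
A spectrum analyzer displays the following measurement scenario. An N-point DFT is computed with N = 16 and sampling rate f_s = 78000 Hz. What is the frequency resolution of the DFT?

DFT frequency resolution = f_s / N
= 78000 / 16 = 4875 Hz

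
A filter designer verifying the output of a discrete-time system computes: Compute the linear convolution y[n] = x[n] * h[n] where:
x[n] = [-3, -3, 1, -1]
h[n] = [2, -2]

y[n] = sum_k x[k]*h[n-k]. Output length = len(x) + len(h) - 1 = 4 + 2 - 1 = 5.
y[0] = -3*2 = -6
y[1] = -3*2 + -3*-2 = 0
y[2] = 1*2 + -3*-2 = 8
y[3] = -1*2 + 1*-2 = -4
y[4] = -1*-2 = 2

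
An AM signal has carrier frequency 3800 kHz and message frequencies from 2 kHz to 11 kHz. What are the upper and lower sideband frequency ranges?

Upper sideband (USB) = fc + [fm_low, fm_high] = 3800 + [2, 11] = [3802, 3811] kHz
Lower sideband (LSB) = fc - [fm_high, fm_low] = 3800 - [11, 2] = [3789, 3798] kHz
Total occupied spectrum: 3789 kHz to 3811 kHz (plus carrier at 3800 kHz)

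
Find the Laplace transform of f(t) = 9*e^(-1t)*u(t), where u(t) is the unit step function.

Standard Laplace transform pair:
e^(-at)*u(t) <-> 1/(s+a)
With a = 1: L{9*e^(-1t)*u(t)} = 9/(s+1), ROC: Re(s) > -1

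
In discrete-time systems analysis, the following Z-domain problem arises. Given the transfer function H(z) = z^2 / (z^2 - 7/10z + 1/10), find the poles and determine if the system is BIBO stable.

Poles are roots of the denominator: z^2 - 7/10z + 1/10 = 0.
Quadratic formula: z = [-(-7/10) +/- sqrt((-7/10)^2 - 4*(1/10))] / 2
Discriminant = 49/100 - 2/5 = 9/100; sqrt = 3/10.
z = (7/10 +/- 3/10) / 2 => z = 1/2 or z = 1/5.
|p1| = 1/5, |p2| = 1/2.
For BIBO stability, all poles must lie inside the unit circle (|p| < 1).
System is STABLE since both |p| < 1.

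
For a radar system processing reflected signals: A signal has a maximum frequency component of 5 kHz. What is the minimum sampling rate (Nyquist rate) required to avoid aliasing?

By the Nyquist-Shannon sampling theorem,
the minimum sampling rate (Nyquist rate) must be at least 2 * f_max.
Nyquist rate = 2 * 5 kHz = 10 kHz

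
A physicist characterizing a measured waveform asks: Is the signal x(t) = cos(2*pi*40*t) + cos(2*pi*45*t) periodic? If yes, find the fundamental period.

f1 = 40 Hz, f2 = 45 Hz
Period T1 = 1/40, T2 = 1/45
Ratio T1/T2 = 45/40, which is rational.
The signal is periodic with fundamental period T = 1/GCD(40,45) = 1/5 s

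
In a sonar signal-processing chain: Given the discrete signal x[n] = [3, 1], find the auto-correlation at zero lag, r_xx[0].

The auto-correlation at zero lag r_xx[0] equals the signal energy.
r_xx[0] = sum of x[n]^2 = 3^2 + 1^2
= 9 + 1 = 10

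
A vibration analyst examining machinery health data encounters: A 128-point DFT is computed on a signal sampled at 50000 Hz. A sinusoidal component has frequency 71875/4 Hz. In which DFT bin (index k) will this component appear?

DFT frequency resolution = f_s/N = 50000/128 = 3125/8 Hz
Bin index k = f_signal / resolution = 71875/4 / 3125/8 = 46
The signal frequency 71875/4 Hz falls in DFT bin k = 46.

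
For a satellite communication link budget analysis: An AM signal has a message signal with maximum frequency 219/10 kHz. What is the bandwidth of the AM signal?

In AM (double-sideband), the bandwidth is twice the message frequency.
BW = 2 * f_m = 2 * 219/10 kHz = 219/5 kHz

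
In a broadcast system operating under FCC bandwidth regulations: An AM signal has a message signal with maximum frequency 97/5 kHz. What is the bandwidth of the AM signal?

In AM (double-sideband), the bandwidth is twice the message frequency.
BW = 2 * f_m = 2 * 97/5 kHz = 194/5 kHz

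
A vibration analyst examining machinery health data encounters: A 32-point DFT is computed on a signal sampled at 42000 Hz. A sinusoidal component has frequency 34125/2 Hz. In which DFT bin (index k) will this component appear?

DFT frequency resolution = f_s/N = 42000/32 = 2625/2 Hz
Bin index k = f_signal / resolution = 34125/2 / 2625/2 = 13
The signal frequency 34125/2 Hz falls in DFT bin k = 13.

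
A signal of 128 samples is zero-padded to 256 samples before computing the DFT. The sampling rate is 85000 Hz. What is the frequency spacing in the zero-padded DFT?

Original DFT: N = 128, resolution = f_s/N = 85000/128 = 10625/16 Hz
Zero-padded DFT: N = 256, resolution = f_s/N = 85000/256 = 10625/32 Hz
Zero-padding interpolates the spectrum (finer frequency grid)
but does NOT improve the true spectral resolution (ability to resolve close frequencies).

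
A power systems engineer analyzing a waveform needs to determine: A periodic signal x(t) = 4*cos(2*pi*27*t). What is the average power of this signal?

Average power of A*cos(wt) is A^2/2.
P = 4^2 / 2 = 16/2 = 8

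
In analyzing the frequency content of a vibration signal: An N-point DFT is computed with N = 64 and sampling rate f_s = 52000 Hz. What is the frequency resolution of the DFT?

DFT frequency resolution = f_s / N
= 52000 / 64 = 1625/2 Hz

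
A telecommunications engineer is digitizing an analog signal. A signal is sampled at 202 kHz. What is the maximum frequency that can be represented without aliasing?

The maximum frequency that can be represented without aliasing
is the Nyquist frequency: f_max = f_s / 2 = 202 kHz / 2 = 101 kHz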